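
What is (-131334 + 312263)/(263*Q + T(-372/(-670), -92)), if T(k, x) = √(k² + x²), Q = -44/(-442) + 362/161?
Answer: 3968505337812016542450/13244123105526944411 - 76734256471396615*√237476749/26488246211053888822 ≈ 255.00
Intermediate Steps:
Q = 83544/35581 (Q = -44*(-1/442) + 362*(1/161) = 22/221 + 362/161 = 83544/35581 ≈ 2.3480)
(-131334 + 312263)/(263*Q + T(-372/(-670), -92)) = (-131334 + 312263)/(263*(83544/35581) + √((-372/(-670))² + (-92)²)) = 180929/(21972072/35581 + √((-372*(-1/670))² + 8464)) = 180929/(21972072/35581 + √((186/335)² + 8464)) = 180929/(21972072/35581 + √(34596/112225 + 8464)) = 180929/(21972072/35581 + √(949906996/112225)) = 180929/(21972072/35581 + 2*√237476749/335)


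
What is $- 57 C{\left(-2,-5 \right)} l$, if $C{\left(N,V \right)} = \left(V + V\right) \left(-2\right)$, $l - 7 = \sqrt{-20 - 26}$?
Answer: $-7980 - 1140 i \sqrt{46} \approx -7980.0 - 7731.9 i$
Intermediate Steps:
$l = 7 + i \sqrt{46}$ ($l = 7 + \sqrt{-20 - 26} = 7 + \sqrt{-46} = 7 + i \sqrt{46} \approx 7.0 + 6.7823 i$)
$C{\left(N,V \right)} = - 4 V$ ($C{\left(N,V \right)} = 2 V \left(-2\right) = - 4 V$)
$- 57 C{\left(-2,-5 \right)} l = - 57 \left(\left(-4\right) \left(-5\right)\right) \left(7 + i \sqrt{46}\right) = \left(-57\right) 20 \left(7 + i \sqrt{46}\right) = - 1140 \left(7 + i \sqrt{46}\right) = -7980 - 1140 i \sqrt{46}$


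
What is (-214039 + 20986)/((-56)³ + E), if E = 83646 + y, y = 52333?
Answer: 193053/39637 ≈ 4.8705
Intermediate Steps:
E = 135979 (E = 83646 + 52333 = 135979)
(-214039 + 20986)/((-56)³ + E) = (-214039 + 20986)/((-56)³ + 135979) = -193053/(-175616 + 135979) = -193053/(-39637) = -193053*(-1/39637) = 193053/39637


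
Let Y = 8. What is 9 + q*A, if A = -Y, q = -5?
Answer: 49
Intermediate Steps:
A = -8 (A = -1*8 = -8)
9 + q*A = 9 - 5*(-8) = 9 + 40 = 49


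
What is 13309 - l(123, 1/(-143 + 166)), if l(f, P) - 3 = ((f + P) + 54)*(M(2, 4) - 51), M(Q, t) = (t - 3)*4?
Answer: 497422/23 ≈ 21627.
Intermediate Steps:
M(Q, t) = -12 + 4*t (M(Q, t) = (-3 + t)*4 = -12 + 4*t)
l(f, P) = -2535 - 47*P - 47*f (l(f, P) = 3 + ((f + P) + 54)*((-12 + 4*4) - 51) = 3 + ((P + f) + 54)*((-12 + 16) - 51) = 3 + (54 + P + f)*(4 - 51) = 3 + (54 + P + f)*(-47) = 3 + (-2538 - 47*P - 47*f) = -2535 - 47*P - 47*f)
13309 - l(123, 1/(-143 + 166)) = 13309 - (-2535 - 47/(-143 + 166) - 47*123) = 13309 - (-2535 - 47/23 - 5781) = 13309 - 1*(-191315/23) = 13309 + 191315/23 = 497422/23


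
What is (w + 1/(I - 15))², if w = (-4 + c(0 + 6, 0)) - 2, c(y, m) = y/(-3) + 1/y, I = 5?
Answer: 14161/225 ≈ 62.938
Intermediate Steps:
c(y, m) = 1/y - y/3 (c(y, m) = y*(-⅓) + 1/y = -y/3 + 1/y = 1/y - y/3)
w = -47/6 (w = (-4 + (1/(0 + 6) - (0 + 6)/3)) - 2 = (-4 + (1/6 - ⅓*6)) - 2 = (-4 + (⅙ - 2)) - 2 = (-4 - 11/6) - 2 = -35/6 - 2 = -47/6 ≈ -7.8333)
(w + 1/(I - 15))² = (-47/6 + 1/(5 - 15))² = (-47/6 + 1/(-10))² = (-47/6 - ⅒)² = (-119/15)² = 14161/225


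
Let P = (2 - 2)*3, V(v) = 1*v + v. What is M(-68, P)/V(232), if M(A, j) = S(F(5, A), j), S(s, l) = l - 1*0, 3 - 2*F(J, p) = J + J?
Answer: 0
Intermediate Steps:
V(v) = 2*v (V(v) = v + v = 2*v)
F(J, p) = 3/2 - J (F(J, p) = 3/2 - (J + J)/2 = 3/2 - J)
S(s, l) = l (S(s, l) = l + 0 = l)
P = 0 (P = 0*3 = 0)
M(A, j) = j
M(-68, P)/V(232) = 0/((2*232)) = 0/464 = 0*(1/464) = 0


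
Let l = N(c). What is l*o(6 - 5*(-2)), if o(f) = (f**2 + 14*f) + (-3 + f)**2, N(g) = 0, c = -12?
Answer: 0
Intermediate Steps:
l = 0
o(f) = f**2 + (-3 + f)**2 + 14*f
l*o(6 - 5*(-2)) = 0*(9 + 2*(6 - 5*(-2))**2 + 8*(6 - 5*(-2))) = 0*(9 + 2*(6 + 10)**2 + 8*(6 + 10)) = 0*(9 + 2*16**2 + 8*16) = 0*(9 + 2*256 + 128) = 0*(9 + 512 + 128) = 0*649 = 0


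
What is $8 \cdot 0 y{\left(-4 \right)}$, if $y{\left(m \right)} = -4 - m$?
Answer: $0$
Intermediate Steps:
$8 \cdot 0 y{\left(-4 \right)} = 8 \cdot 0 \left(-4 - -4\right) = 0 \left(-4 + 4\right) = 0 \cdot 0 = 0$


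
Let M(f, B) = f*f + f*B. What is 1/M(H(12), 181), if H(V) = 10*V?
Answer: 1/36120 ≈ 2.7685e-5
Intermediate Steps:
M(f, B) = f² + B*f
1/M(H(12), 181) = 1/((10*12)*(181 + 10*12)) = 1/(120*(181 + 120)) = 1/(120*301) = 1/36120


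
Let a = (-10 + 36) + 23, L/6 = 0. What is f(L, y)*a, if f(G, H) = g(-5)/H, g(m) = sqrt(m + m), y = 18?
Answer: 49*I*sqrt(10)/18 ≈ 8.6084*I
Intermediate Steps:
L = 0 (L = 6*0 = 0)
g(m) = sqrt(2)*sqrt(m) (g(m) = sqrt(2*m) = sqrt(2)*sqrt(m))
a = 49 (a = 26 + 23 = 49)
f(G, H) = I*sqrt(10)/H (f(G, H) = (sqrt(2)*sqrt(-5))/H = (sqrt(2)*(I*sqrt(5)))/H = (I*sqrt(10))/H = I*sqrt(10)/H)
f(L, y)*a = (I*sqrt(10)/18)*49 = 49*I*sqrt(10)/18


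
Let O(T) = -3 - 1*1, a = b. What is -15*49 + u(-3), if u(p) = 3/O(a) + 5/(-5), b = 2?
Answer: -2947/4 ≈ -736.75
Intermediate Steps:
a = 2
O(T) = -4 (O(T) = -3 - 1 = -4)
u(p) = -7/4 (u(p) = 3/(-4) + 5/(-5) = 3*(-1/4) + 5*(-1/5) = -3/4 - 1 = -7/4)
-15*49 + u(-3) = -15*49 - 7/4 = -735 - 7/4 = -2947/4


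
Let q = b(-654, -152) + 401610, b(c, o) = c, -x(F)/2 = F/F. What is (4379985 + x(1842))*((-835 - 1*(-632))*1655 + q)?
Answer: 284659475153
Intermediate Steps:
x(F) = -2 (x(F) = -2*F/F = -2*1 = -2)
q = 400956 (q = -654 + 401610 = 400956)
(4379985 + x(1842))*((-835 - 1*(-632))*1655 + q) = (4379985 - 2)*((-835 - 1*(-632))*1655 + 400956) = 4379983*((-835 + 632)*1655 + 400956) = 4379983*(-203*1655 + 400956) = 4379983*(-335965 + 400956) = 4379983*64991 = 284659475153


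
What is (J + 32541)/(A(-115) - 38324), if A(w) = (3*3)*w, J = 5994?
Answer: -38535/39359 ≈ -0.97906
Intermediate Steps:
A(w) = 9*w
(J + 32541)/(A(-115) - 38324) = (5994 + 32541)/(9*(-115) - 38324) = 38535/(-1035 - 38324) = 38535/(-39359) = 38535*(-1/39359) = -38535/39359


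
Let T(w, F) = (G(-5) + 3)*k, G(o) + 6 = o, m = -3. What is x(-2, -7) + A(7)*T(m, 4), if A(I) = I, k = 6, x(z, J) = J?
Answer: -343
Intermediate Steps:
G(o) = -6 + o
T(w, F) = -48 (T(w, F) = ((-6 - 5) + 3)*6 = (-11 + 3)*6 = -8*6 = -48)
x(-2, -7) + A(7)*T(m, 4) = -7 + 7*(-48) = -7 - 336 = -343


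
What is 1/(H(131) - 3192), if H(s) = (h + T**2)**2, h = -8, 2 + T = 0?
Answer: -1/3176 ≈ -0.00031486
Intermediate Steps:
T = -2 (T = -2 + 0 = -2)
H(s) = 16 (H(s) = (-8 + (-2)**2)**2 = (-8 + 4)**2 = (-4)**2 = 16)
1/(H(131) - 3192) = 1/(16 - 3192) = 1/(-3176) = -1/3176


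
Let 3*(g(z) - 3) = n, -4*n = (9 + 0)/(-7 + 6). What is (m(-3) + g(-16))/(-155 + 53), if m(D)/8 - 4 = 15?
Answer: -623/408 ≈ -1.5270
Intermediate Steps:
n = 9/4 (n = -(9 + 0)/(4*(-7 + 6)) = -9/(4*(-1)) = -9*(-1)/4 = -1/4*(-9) = 9/4 ≈ 2.2500)
m(D) = 152 (m(D) = 32 + 8*15 = 32 + 120 = 152)
g(z) = 15/4 (g(z) = 3 + (1/3)*(9/4) = 3 + 3/4 = 15/4)
(m(-3) + g(-16))/(-155 + 53) = (152 + 15/4)/(-155 + 53) = (623/4)/(-102) = (623/4)*(-1/102) = -623/408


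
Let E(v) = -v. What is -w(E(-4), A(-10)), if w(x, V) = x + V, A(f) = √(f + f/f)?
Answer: -4 - 3*I ≈ -4.0 - 3.0*I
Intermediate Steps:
A(f) = √(1 + f) (A(f) = √(f + 1) = √(1 + f))
w(x, V) = V + x
-w(E(-4), A(-10)) = -(√(1 - 10) - 1*(-4)) = -(√(-9) + 4) = -(3*I + 4) = -(4 + 3*I) = -4 - 3*I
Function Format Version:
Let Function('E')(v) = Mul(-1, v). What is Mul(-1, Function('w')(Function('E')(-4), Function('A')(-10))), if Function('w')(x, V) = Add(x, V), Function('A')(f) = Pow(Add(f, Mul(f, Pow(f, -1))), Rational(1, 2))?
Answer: Add(-4, Mul(-3, I)) ≈ Add(-4.0000, Mul(-3.0000, I))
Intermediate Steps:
Function('A')(f) = Pow(Add(1, f), Rational(1, 2)) (Function('A')(f) = Pow(Add(f, 1), Rational(1, 2)) = Pow(Add(1, f), Rational(1, 2)))
Function('w')(x, V) = Add(V, x)
Mul(-1, Function('w')(Function('E')(-4), Function('A')(-10))) = Mul(-1, Add(Pow(Add(1, -10), Rational(1, 2)), Mul(-1, -4))) = Mul(-1, Add(Pow(-9, Rational(1, 2)), 4)) = Mul(-1, Add(Mul(3, I), 4)) = Mul(-1, Add(4, Mul(3, I))) = Add(-4, Mul(-3, I))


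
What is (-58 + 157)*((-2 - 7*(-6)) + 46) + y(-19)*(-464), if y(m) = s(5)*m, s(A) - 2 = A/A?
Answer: 34962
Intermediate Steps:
s(A) = 3 (s(A) = 2 + A/A = 2 + 1 = 3)
y(m) = 3*m
(-58 + 157)*((-2 - 7*(-6)) + 46) + y(-19)*(-464) = (-58 + 157)*((-2 - 7*(-6)) + 46) + (3*(-19))*(-464) = 99*((-2 + 42) + 46) - 57*(-464) = 99*(40 + 46) + 26448 = 99*86 + 26448 = 8514 + 26448 = 34962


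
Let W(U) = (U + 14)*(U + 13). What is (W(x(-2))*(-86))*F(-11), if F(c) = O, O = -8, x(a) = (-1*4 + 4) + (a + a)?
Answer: 61920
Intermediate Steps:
x(a) = 2*a (x(a) = (-4 + 4) + 2*a = 0 + 2*a = 2*a)
W(U) = (13 + U)*(14 + U) (W(U) = (14 + U)*(13 + U) = (13 + U)*(14 + U))
F(c) = -8
(W(x(-2))*(-86))*F(-11) = ((182 + (2*(-2))² + 27*(2*(-2)))*(-86))*(-8) = ((182 + (-4)² + 27*(-4))*(-86))*(-8) = ((182 + 16 - 108)*(-86))*(-8) = (90*(-86))*(-8) = -7740*(-8) = 61920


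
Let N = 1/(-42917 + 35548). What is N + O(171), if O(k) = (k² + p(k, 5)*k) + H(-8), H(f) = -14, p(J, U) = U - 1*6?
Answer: 214113663/7369 ≈ 29056.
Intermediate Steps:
p(J, U) = -6 + U (p(J, U) = U - 6 = -6 + U)
N = -1/7369 (N = 1/(-7369) = -1/7369 ≈ -0.00013570)
O(k) = -14 + k² - k (O(k) = (k² + (-6 + 5)*k) - 14 = (k² - k) - 14 = -14 + k² - k)
N + O(171) = -1/7369 + (-14 + 171² - 1*171) = -1/7369 + (-14 + 29241 - 171) = -1/7369 + 29056 = 214113663/7369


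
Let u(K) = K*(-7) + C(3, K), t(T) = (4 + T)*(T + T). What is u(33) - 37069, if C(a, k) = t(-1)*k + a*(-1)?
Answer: -37501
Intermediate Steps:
t(T) = 2*T*(4 + T) (t(T) = (4 + T)*(2*T) = 2*T*(4 + T))
C(a, k) = -a - 6*k (C(a, k) = (2*(-1)*(4 - 1))*k + a*(-1) = (2*(-1)*3)*k - a = -6*k - a = -a - 6*k)
u(K) = -3 - 13*K (u(K) = K*(-7) + (-1*3 - 6*K) = -7*K + (-3 - 6*K) = -3 - 13*K)
u(33) - 37069 = (-3 - 13*33) - 37069 = (-3 - 429) - 37069 = -432 - 37069 = -37501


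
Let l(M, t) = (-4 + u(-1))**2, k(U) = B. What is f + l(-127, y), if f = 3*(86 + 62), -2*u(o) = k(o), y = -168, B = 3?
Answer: 1897/4 ≈ 474.25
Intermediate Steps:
k(U) = 3
u(o) = -3/2 (u(o) = -1/2*3 = -3/2)
f = 444 (f = 3*148 = 444)
l(M, t) = 121/4 (l(M, t) = (-4 - 3/2)**2 = (-11/2)**2 = 121/4)
f + l(-127, y) = 444 + 121/4 = 1897/4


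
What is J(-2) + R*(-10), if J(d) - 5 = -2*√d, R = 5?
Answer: -45 - 2*I*√2 ≈ -45.0 - 2.8284*I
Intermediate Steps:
J(d) = 5 - 2*√d
J(-2) + R*(-10) = (5 - 2*I*√2) + 5*(-10) = (5 - 2*I*√2) - 50 = -45 - 2*I*√2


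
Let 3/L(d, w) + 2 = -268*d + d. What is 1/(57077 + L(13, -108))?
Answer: 3473/198228418 ≈ 1.7520e-5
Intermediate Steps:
L(d, w) = 3/(-2 - 267*d) (L(d, w) = 3/(-2 + (-268*d + d)) = 3/(-2 - 267*d))
1/(57077 + L(13, -108)) = 1/(57077 - 3/(2 + 267*13)) = 1/(57077 - 3/(2 + 3471)) = 1/(57077 - 3/3473) = 1/(198228418/3473) = 3473/198228418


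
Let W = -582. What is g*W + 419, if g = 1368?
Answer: -795757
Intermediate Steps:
g*W + 419 = 1368*(-582) + 419 = -796176 + 419 = -795757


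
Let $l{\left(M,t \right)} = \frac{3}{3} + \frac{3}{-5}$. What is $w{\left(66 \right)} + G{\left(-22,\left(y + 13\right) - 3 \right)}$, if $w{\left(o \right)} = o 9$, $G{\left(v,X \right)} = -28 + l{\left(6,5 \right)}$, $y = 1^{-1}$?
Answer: $\frac{2832}{5} \approx 566.4$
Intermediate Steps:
$y = 1$
$l{\left(M,t \right)} = \frac{2}{5}$ ($l{\left(M,t \right)} = 3 \cdot \frac{1}{3} + 3 \left(- \frac{1}{5}\right) = 1 - \frac{3}{5} = \frac{2}{5}$)
$G{\left(v,X \right)} = - \frac{138}{5}$ ($G{\left(v,X \right)} = -28 + \frac{2}{5} = - \frac{138}{5}$)
$w{\left(o \right)} = 9 o$
$w{\left(66 \right)} + G{\left(-22,\left(y + 13\right) - 3 \right)} = 9 \cdot 66 - \frac{138}{5} = 594 - \frac{138}{5} = \frac{2832}{5}$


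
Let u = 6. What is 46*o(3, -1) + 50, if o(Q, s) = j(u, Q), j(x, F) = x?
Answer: 326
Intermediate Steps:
o(Q, s) = 6
46*o(3, -1) + 50 = 46*6 + 50 = 276 + 50 = 326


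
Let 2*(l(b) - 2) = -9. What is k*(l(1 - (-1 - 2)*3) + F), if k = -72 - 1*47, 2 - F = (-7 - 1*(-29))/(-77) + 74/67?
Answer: 21029/134 ≈ 156.93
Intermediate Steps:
l(b) = -5/2 (l(b) = 2 + (½)*(-9) = 2 - 9/2 = -5/2)
F = 554/469 (F = 2 - ((-7 - 1*(-29))/(-77) + 74/67) = 2 - ((-7 + 29)*(-1/77) + 74*(1/67)) = 2 - (22*(-1/77) + 74/67) = 2 - (-2/7 + 74/67) = 2 - 1*384/469 = 2 - 384/469 = 554/469 ≈ 1.1812)
k = -119 (k = -72 - 47 = -119)
k*(l(1 - (-1 - 2)*3) + F) = -119*(-5/2 + 554/469) = -119*(-1237/938) = 21029/134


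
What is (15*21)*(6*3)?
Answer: 5670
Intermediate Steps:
(15*21)*(6*3) = 315*18 = 5670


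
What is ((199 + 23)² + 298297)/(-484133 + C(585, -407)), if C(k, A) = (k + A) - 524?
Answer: -347581/484479 ≈ -0.71743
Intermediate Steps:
C(k, A) = -524 + A + k (C(k, A) = (A + k) - 524 = -524 + A + k)
((199 + 23)² + 298297)/(-484133 + C(585, -407)) = ((199 + 23)² + 298297)/(-484133 + (-524 - 407 + 585)) = (222² + 298297)/(-484133 - 346) = (49284 + 298297)/(-484479) = 347581*(-1/484479) = -347581/484479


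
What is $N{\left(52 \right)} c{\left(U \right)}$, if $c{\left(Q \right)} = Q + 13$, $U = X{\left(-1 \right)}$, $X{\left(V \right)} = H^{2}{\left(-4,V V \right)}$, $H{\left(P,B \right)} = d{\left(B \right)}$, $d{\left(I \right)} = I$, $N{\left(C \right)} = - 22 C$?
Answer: $-16016$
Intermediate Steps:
$H{\left(P,B \right)} = B$
$X{\left(V \right)} = V^{4}$ ($X{\left(V \right)} = \left(V V\right)^{2} = \left(V^{2}\right)^{2} = V^{4}$)
$U = 1$ ($U = \left(-1\right)^{4} = 1$)
$c{\left(Q \right)} = 13 + Q$
$N{\left(52 \right)} c{\left(U \right)} = \left(-22\right) 52 \left(13 + 1\right) = \left(-1144\right) 14 = -16016$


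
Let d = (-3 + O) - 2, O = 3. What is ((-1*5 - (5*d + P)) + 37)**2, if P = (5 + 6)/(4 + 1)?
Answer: 39601/25 ≈ 1584.0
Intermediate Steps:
d = -2 (d = (-3 + 3) - 2 = 0 - 2 = -2)
P = 11/5 ≈ 2.2000
((-1*5 - (5*d + P)) + 37)**2 = ((-1*5 - (5*(-2) + 11/5)) + 37)**2 = ((-5 - (-10 + 11/5)) + 37)**2 = ((-5 - 1*(-39/5)) + 37)**2 = ((-5 + 39/5) + 37)**2 = (14/5 + 37)**2 = (199/5)**2 = 39601/25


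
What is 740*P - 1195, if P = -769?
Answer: -570255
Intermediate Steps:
740*P - 1195 = 740*(-769) - 1195 = -569060 - 1195 = -570255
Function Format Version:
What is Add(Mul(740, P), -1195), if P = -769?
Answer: -570255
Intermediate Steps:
Add(Mul(740, P), -1195) = Add(Mul(740, -769), -1195) = Add(-569060, -1195) = -570255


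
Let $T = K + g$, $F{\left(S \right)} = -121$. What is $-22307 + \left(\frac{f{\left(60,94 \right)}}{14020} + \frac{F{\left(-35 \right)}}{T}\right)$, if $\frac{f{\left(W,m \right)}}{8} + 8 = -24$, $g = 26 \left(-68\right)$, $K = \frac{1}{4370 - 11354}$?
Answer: $- \frac{965416549092267}{43278734065} \approx -22307.0$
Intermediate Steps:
$K = - \frac{1}{6984}$ ($K = \frac{1}{-6984} = - \frac{1}{6984} \approx -0.00014318$)
$g = -1768$
$f{\left(W,m \right)} = -256$ ($f{\left(W,m \right)} = -64 + 8 \left(-24\right) = -64 - 192 = -256$)
$T = - \frac{12347713}{6984}$ ($T = - \frac{1}{6984} - 1768 = - \frac{12347713}{6984} \approx -1768.0$)
$-22307 + \left(\frac{f{\left(60,94 \right)}}{14020} + \frac{F{\left(-35 \right)}}{T}\right) = -22307 - \left(- \frac{845064}{12347713} + \frac{64}{3505}\right) = -22307 - - \frac{2171695688}{43278734065} = -22307 + \left(- \frac{64}{3505} + \frac{845064}{12347713}\right) = -22307 + \frac{2171695688}{43278734065} = - \frac{965416549092267}{43278734065}$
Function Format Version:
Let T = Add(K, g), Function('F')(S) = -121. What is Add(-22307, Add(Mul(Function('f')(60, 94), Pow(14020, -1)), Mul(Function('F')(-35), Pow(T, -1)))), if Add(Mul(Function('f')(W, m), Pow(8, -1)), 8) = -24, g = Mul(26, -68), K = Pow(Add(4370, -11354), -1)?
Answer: Rational(-965416549092267, 43278734065) ≈ -22307.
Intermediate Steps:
K = Rational(-1, 6984) (K = Pow(-6984, -1) = Rational(-1, 6984) ≈ -0.00014318)
g = -1768
Function('f')(W, m) = -256 (Function('f')(W, m) = Add(-64, Mul(8, -24)) = Add(-64, -192) = -256)
T = Rational(-12347713, 6984) (T = Add(Rational(-1, 6984), -1768) = Rational(-12347713, 6984) ≈ -1768.0)
Add(-22307, Add(Mul(Function('f')(60, 94), Pow(14020, -1)), Mul(Function('F')(-35), Pow(T, -1)))) = Add(-22307, Add(Mul(-256, Pow(14020, -1)), Mul(-121, Pow(Rational(-12347713, 6984), -1)))) = Add(-22307, Add(Mul(-256, Rational(1, 14020)), Mul(-121, Rational(-6984, 12347713)))) = Add(-22307, Add(Rational(-64, 3505), Rational(845064, 12347713))) = Add(-22307, Rational(2171695688, 43278734065)) = Rational(-965416549092267, 43278734065)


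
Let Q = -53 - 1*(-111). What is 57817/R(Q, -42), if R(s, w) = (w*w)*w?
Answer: -57817/74088 ≈ -0.78038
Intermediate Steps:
Q = 58 (Q = -53 + 111 = 58)
R(s, w) = w³ (R(s, w) = w²*w = w³)
57817/R(Q, -42) = 57817/((-42)³) = 57817/(-74088) = 57817*(-1/74088) = -57817/74088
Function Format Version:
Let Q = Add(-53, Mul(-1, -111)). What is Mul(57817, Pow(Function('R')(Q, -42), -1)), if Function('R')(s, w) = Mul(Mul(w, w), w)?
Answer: Rational(-57817, 74088) ≈ -0.78038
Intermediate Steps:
Q = 58 (Q = Add(-53, 111) = 58)
Function('R')(s, w) = Pow(w, 3) (Function('R')(s, w) = Mul(Pow(w, 2), w) = Pow(w, 3))
Mul(57817, Pow(Function('R')(Q, -42), -1)) = Mul(57817, Pow(Pow(-42, 3), -1)) = Mul(57817, Pow(-74088, -1)) = Mul(57817, Rational(-1, 74088)) = Rational(-57817, 74088)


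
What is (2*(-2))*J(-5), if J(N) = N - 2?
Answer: 28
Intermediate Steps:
J(N) = -2 + N
(2*(-2))*J(-5) = (2*(-2))*(-2 - 5) = -4*(-7) = 28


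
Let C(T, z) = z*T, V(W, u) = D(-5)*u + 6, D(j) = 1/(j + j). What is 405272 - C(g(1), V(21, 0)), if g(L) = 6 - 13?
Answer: 405314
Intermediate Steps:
D(j) = 1/(2*j)
V(W, u) = 6 - u/10 (V(W, u) = ((1/2)/(-5))*u + 6 = ((1/2)*(-1/5))*u + 6 = -u/10 + 6 = 6 - u/10)
g(L) = -7
C(T, z) = T*z
405272 - C(g(1), V(21, 0)) = 405272 - (-7)*(6 - 1/10*0) = 405272 - (-7)*(6 + 0) = 405272 - (-7)*6 = 405272 - 1*(-42) = 405272 + 42 = 405314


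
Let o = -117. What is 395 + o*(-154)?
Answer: 18413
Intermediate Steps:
395 + o*(-154) = 395 - 117*(-154) = 395 + 18018 = 18413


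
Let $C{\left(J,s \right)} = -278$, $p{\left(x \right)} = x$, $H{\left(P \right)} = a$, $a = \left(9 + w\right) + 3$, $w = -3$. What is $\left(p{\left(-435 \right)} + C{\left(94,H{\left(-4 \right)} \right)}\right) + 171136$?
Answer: $170423$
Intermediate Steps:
$a = 9$ ($a = \left(9 - 3\right) + 3 = 6 + 3 = 9$)
$H{\left(P \right)} = 9$
$\left(p{\left(-435 \right)} + C{\left(94,H{\left(-4 \right)} \right)}\right) + 171136 = \left(-435 - 278\right) + 171136 = -713 + 171136 = 170423$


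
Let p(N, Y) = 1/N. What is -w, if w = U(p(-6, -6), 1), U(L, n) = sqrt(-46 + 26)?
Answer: -2*I*sqrt(5) ≈ -4.4721*I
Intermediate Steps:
U(L, n) = 2*I*sqrt(5) (U(L, n) = sqrt(-20) = 2*I*sqrt(5))
w = 2*I*sqrt(5) ≈ 4.4721*I
-w = -2*I*sqrt(5)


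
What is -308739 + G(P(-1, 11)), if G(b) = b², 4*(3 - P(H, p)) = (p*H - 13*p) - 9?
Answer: -4909199/16 ≈ -3.0683e+5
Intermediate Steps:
P(H, p) = 21/4 + 13*p/4 - H*p/4 (P(H, p) = 3 - ((p*H - 13*p) - 9)/4 = 3 - ((H*p - 13*p) - 9)/4 = 3 - ((-13*p + H*p) - 9)/4 = 3 - (-9 - 13*p + H*p)/4 = 3 + (9/4 + 13*p/4 - H*p/4) = 21/4 + 13*p/4 - H*p/4)
-308739 + G(P(-1, 11)) = -308739 + (21/4 + (13/4)*11 - ¼*(-1)*11)² = -308739 + (21/4 + 143/4 + 11/4)² = -308739 + (175/4)² = -308739 + 30625/16 = -4909199/16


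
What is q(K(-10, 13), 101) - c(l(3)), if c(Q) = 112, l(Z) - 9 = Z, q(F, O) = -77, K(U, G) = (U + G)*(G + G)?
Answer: -189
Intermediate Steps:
K(U, G) = 2*G*(G + U) (K(U, G) = (G + U)*(2*G) = 2*G*(G + U))
l(Z) = 9 + Z
q(K(-10, 13), 101) - c(l(3)) = -77 - 1*112 = -77 - 112 = -189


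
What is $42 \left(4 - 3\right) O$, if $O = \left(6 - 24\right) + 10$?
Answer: $-336$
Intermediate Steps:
$O = -8$ ($O = \left(6 - 24\right) + 10 = -18 + 10 = -8$)
$42 \left(4 - 3\right) O = 42 \left(4 - 3\right) \left(-8\right) = 42 \cdot 1 \left(-8\right) = 42 \left(-8\right) = -336$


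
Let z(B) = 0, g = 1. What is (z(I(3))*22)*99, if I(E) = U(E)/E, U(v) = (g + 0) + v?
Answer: 0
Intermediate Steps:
U(v) = 1 + v (U(v) = (1 + 0) + v = 1 + v)
I(E) = (1 + E)/E
(z(I(3))*22)*99 = (0*22)*99 = 0*99 = 0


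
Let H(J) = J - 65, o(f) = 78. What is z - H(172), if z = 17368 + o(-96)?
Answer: 17339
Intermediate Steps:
H(J) = -65 + J
z = 17446 (z = 17368 + 78 = 17446)
z - H(172) = 17446 - (-65 + 172) = 17446 - 1*107 = 17446 - 107 = 17339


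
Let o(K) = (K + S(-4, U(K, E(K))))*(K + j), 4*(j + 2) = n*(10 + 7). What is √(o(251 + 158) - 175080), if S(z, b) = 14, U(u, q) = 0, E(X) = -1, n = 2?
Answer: √2706/2 ≈ 26.010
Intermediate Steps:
j = 13/2 (j = -2 + (2*(10 + 7))/4 = -2 + (2*17)/4 = -2 + (¼)*34 = -2 + 17/2 = 13/2 ≈ 6.5000)
o(K) = (14 + K)*(13/2 + K) (o(K) = (K + 14)*(K + 13/2) = (14 + K)*(13/2 + K))
√(o(251 + 158) - 175080) = √((91 + (251 + 158)² + 41*(251 + 158)/2) - 175080) = √((91 + 409² + (41/2)*409) - 175080) = √((91 + 167281 + 16769/2) - 175080) = √(351513/2 - 175080) = √(1353/2) = √2706/2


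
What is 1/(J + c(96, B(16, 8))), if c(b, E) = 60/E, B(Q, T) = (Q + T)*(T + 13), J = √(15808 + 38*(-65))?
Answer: -210/23528207 + 5292*√1482/23528207 ≈ 0.0086498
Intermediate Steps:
J = 3*√1482 (J = √(15808 - 2470) = √13338 = 3*√1482 ≈ 115.49)
B(Q, T) = (13 + T)*(Q + T) (B(Q, T) = (Q + T)*(13 + T) = (13 + T)*(Q + T))
1/(J + c(96, B(16, 8))) = 1/(3*√1482 + 60/(8² + 13*16 + 13*8 + 16*8)) = 1/(3*√1482 + 60/(64 + 208 + 104 + 128)) = 1/(3*√1482 + 60/504) = 1/(3*√1482 + 60*(1/504)) = 1/(3*√1482 + 5/42) = 1/(5/42 + 3*√1482)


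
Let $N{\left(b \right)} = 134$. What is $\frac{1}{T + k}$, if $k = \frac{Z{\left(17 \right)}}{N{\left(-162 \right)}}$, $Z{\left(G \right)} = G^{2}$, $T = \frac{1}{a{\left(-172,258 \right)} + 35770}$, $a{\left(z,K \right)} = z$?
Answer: $\frac{1192533}{2571989} \approx 0.46366$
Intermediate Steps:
$T = \frac{1}{35598}$ ($T = \frac{1}{-172 + 35770} = \frac{1}{35598} \approx 2.8091 \cdot 10^{-5}$)
$k = \frac{289}{134}$ ($k = \frac{17^{2}}{134} = 289 \cdot \frac{1}{134} = \frac{289}{134} \approx 2.1567$)
$\frac{1}{T + k} = \frac{1}{\frac{1}{35598} + \frac{289}{134}} = \frac{1}{\frac{2571989}{1192533}} = \frac{1192533}{2571989}$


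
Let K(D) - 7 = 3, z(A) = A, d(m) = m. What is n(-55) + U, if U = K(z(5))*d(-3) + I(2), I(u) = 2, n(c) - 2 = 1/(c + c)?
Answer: -2861/110 ≈ -26.009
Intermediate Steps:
n(c) = 2 + 1/(2*c) (n(c) = 2 + 1/(c + c) = 2 + 1/(2*c))
K(D) = 10 (K(D) = 7 + 3 = 10)
U = -28 (U = 10*(-3) + 2 = -30 + 2 = -28)
n(-55) + U = (2 + (1/2)/(-55)) - 28 = (2 + (1/2)*(-1/55)) - 28 = (2 - 1/110) - 28 = 219/110 - 28 = -2861/110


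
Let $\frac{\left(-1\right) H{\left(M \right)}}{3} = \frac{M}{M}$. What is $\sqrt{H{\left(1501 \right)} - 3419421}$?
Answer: $12 i \sqrt{23746} \approx 1849.2 i$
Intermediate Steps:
$H{\left(M \right)} = -3$ ($H{\left(M \right)} = - 3 \frac{M}{M} = \left(-3\right) 1 = -3$)
$\sqrt{H{\left(1501 \right)} - 3419421} = \sqrt{-3 - 3419421} = \sqrt{-3419424} = 12 i \sqrt{23746}$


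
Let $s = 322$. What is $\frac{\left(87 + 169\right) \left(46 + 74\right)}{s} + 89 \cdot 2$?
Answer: $\frac{44018}{161} \approx 273.4$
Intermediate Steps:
$\frac{\left(87 + 169\right) \left(46 + 74\right)}{s} + 89 \cdot 2 = \frac{\left(87 + 169\right) \left(46 + 74\right)}{322} + 89 \cdot 2 = 256 \cdot 120 \cdot \frac{1}{322} + 178 = 30720 \cdot \frac{1}{322} + 178 = \frac{15360}{161} + 178 = \frac{44018}{161}$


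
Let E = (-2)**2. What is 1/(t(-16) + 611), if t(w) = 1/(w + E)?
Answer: 12/7331 ≈ 0.0016369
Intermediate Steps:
E = 4
t(w) = 1/(4 + w) (t(w) = 1/(w + 4) = 1/(4 + w))
1/(t(-16) + 611) = 1/(1/(4 - 16) + 611) = 1/(1/(-12) + 611) = 1/(-1/12 + 611) = 1/(7331/12) = 12/7331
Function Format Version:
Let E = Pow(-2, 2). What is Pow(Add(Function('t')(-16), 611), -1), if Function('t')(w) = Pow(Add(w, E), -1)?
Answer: Rational(12, 7331) ≈ 0.0016369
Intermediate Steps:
E = 4
Function('t')(w) = Pow(Add(4, w), -1) (Function('t')(w) = Pow(Add(w, 4), -1) = Pow(Add(4, w), -1))
Pow(Add(Function('t')(-16), 611), -1) = Pow(Add(Pow(Add(4, -16), -1), 611), -1) = Pow(Add(Pow(-12, -1), 611), -1) = Pow(Add(Rational(-1, 12), 611), -1) = Pow(Rational(7331, 12), -1) = Rational(12, 7331)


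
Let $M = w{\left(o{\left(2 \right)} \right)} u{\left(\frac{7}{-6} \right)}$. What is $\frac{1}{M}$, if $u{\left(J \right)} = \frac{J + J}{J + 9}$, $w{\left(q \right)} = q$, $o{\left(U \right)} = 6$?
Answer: $- \frac{47}{84} \approx -0.55952$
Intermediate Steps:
$u{\left(J \right)} = \frac{2 J}{9 + J}$
$M = - \frac{84}{47}$ ($M = 6 \frac{2 \frac{7}{-6}}{9 + \frac{7}{-6}} = 6 \frac{2 \cdot 7 \left(- \frac{1}{6}\right)}{9 + 7 \left(- \frac{1}{6}\right)} = 6 \cdot 2 \left(- \frac{7}{6}\right) \frac{1}{9 - \frac{7}{6}} = 6 \cdot 2 \left(- \frac{7}{6}\right) \frac{1}{\frac{47}{6}} = 6 \cdot 2 \left(- \frac{7}{6}\right) \frac{6}{47} = 6 \left(- \frac{14}{47}\right) = - \frac{84}{47} \approx -1.7872$)
$\frac{1}{M} = \frac{1}{- \frac{84}{47}} = - \frac{47}{84}$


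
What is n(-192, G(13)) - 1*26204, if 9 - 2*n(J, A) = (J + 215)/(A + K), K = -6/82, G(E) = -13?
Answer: -28084921/1072 ≈ -26199.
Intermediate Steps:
K = -3/41 (K = -6*1/82 = -3/41 ≈ -0.073171)
n(J, A) = 9/2 - (215 + J)/(2*(-3/41 + A)) (n(J, A) = 9/2 - (J + 215)/(2*(A - 3/41)) = 9/2 - (215 + J)/(2*(-3/41 + A)))
n(-192, G(13)) - 1*26204 = (-8842 - 41*(-192) + 369*(-13))/(2*(-3 + 41*(-13))) - 1*26204 = (-8842 + 7872 - 4797)/(2*(-3 - 533)) - 26204 = (½)*(-5767)/(-536) - 26204 = (½)*(-1/536)*(-5767) - 26204 = 5767/1072 - 26204 = -28084921/1072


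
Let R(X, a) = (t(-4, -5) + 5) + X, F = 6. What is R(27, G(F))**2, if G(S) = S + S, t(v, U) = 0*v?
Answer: 1024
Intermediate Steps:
t(v, U) = 0
G(S) = 2*S
R(X, a) = 5 + X (R(X, a) = (0 + 5) + X = 5 + X)
R(27, G(F))**2 = (5 + 27)**2 = 32**2 = 1024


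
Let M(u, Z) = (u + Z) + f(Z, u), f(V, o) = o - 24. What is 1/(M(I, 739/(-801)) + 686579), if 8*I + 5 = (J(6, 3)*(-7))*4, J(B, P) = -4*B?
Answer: 3204/2200253531 ≈ 1.4562e-6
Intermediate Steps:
f(V, o) = -24 + o
I = 667/8 (I = -5/8 + ((-4*6*(-7))*4)/8 = -5/8 + (-24*(-7)*4)/8 = -5/8 + (168*4)/8 = -5/8 + (⅛)*672 = -5/8 + 84 = 667/8 ≈ 83.375)
M(u, Z) = -24 + Z + 2*u (M(u, Z) = (u + Z) + (-24 + u) = (Z + u) + (-24 + u) = -24 + Z + 2*u)
1/(M(I, 739/(-801)) + 686579) = 1/((-24 + 739/(-801) + 2*(667/8)) + 686579) = 1/((-24 + 739*(-1/801) + 667/4) + 686579) = 1/((-24 - 739/801 + 667/4) + 686579) = 1/(454415/3204 + 686579) = 1/(2200253531/3204) = 3204/2200253531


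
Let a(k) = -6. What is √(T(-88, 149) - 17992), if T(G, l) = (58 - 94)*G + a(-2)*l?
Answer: I*√15718 ≈ 125.37*I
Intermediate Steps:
T(G, l) = -36*G - 6*l (T(G, l) = (58 - 94)*G - 6*l = -36*G - 6*l)
√(T(-88, 149) - 17992) = √((-36*(-88) - 6*149) - 17992) = √((3168 - 894) - 17992) = √(2274 - 17992) = √(-15718) = I*√15718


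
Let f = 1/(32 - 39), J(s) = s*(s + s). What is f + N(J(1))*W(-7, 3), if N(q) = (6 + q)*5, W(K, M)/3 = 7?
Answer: 5879/7 ≈ 839.86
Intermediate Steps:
W(K, M) = 21 (W(K, M) = 3*7 = 21)
J(s) = 2*s**2 (J(s) = s*(2*s) = 2*s**2)
f = -1/7 (f = 1/(-7) = -1/7 ≈ -0.14286)
N(q) = 30 + 5*q
f + N(J(1))*W(-7, 3) = -1/7 + (30 + 5*(2*1**2))*21 = -1/7 + (30 + 5*(2*1))*21 = -1/7 + (30 + 5*2)*21 = -1/7 + (30 + 10)*21 = -1/7 + 40*21 = -1/7 + 840 = 5879/7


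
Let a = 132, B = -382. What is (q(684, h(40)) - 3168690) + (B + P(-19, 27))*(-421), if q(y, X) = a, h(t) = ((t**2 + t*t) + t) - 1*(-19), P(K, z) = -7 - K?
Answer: -3012788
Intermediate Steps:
h(t) = 19 + t + 2*t**2 (h(t) = ((t**2 + t**2) + t) + 19 = (2*t**2 + t) + 19 = (t + 2*t**2) + 19 = 19 + t + 2*t**2)
q(y, X) = 132
(q(684, h(40)) - 3168690) + (B + P(-19, 27))*(-421) = (132 - 3168690) + (-382 + (-7 - 1*(-19)))*(-421) = -3168558 + (-382 + (-7 + 19))*(-421) = -3168558 + (-382 + 12)*(-421) = -3168558 - 370*(-421) = -3168558 + 155770 = -3012788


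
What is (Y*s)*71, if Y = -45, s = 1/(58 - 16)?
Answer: -1065/14 ≈ -76.071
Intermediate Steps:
s = 1/42 ≈ 0.023810
(Y*s)*71 = -45*1/42*71 = -15/14*71 = -1065/14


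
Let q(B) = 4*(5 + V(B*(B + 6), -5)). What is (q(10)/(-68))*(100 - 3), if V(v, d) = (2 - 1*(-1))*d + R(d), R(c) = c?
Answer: 1455/17 ≈ 85.588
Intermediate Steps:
V(v, d) = 4*d (V(v, d) = (2 - 1*(-1))*d + d = (2 + 1)*d + d = 3*d + d = 4*d)
q(B) = -60 (q(B) = 4*(5 + 4*(-5)) = 4*(5 - 20) = 4*(-15) = -60)
(q(10)/(-68))*(100 - 3) = (-60/(-68))*(100 - 3) = -60*(-1/68)*97 = (15/17)*97 = 1455/17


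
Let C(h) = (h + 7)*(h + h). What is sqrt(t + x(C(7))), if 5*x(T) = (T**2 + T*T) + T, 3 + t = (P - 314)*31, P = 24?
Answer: sqrt(160315)/5 ≈ 80.079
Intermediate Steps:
C(h) = 2*h*(7 + h) (C(h) = (7 + h)*(2*h) = 2*h*(7 + h))
t = -8993 (t = -3 + (24 - 314)*31 = -3 - 290*31 = -3 - 8990 = -8993)
x(T) = T/5 + 2*T**2/5 (x(T) = ((T**2 + T*T) + T)/5 = ((T**2 + T**2) + T)/5 = (2*T**2 + T)/5 = (T + 2*T**2)/5 = T/5 + 2*T**2/5)
sqrt(t + x(C(7))) = sqrt(-8993 + (2*7*(7 + 7))*(1 + 2*(2*7*(7 + 7)))/5) = sqrt(-8993 + (2*7*14)*(1 + 2*(2*7*14))/5) = sqrt(-8993 + (1/5)*196*(1 + 2*196)) = sqrt(-8993 + (1/5)*196*(1 + 392)) = sqrt(-8993 + (1/5)*196*393) = sqrt(-8993 + 77028/5) = sqrt(32063/5) = sqrt(160315)/5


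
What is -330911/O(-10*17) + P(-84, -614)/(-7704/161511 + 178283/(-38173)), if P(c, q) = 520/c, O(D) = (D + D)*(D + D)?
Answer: -4718315711371/3043130811600 ≈ -1.5505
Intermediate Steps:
O(D) = 4*D² (O(D) = (2*D)*(2*D) = 4*D²)
-330911/O(-10*17) + P(-84, -614)/(-7704/161511 + 178283/(-38173)) = -330911/(4*(-10*17)²) + (520/(-84))/(-7704/161511 + 178283/(-38173)) = -330911/(4*(-170)²) + (520*(-1/84))/(-7704*1/161511 + 178283*(-1/38173)) = -330911/(4*28900) - 130/(21*(-2568/53837 - 178283/38173)) = -330911/115600 - 130/(21*(-9696250135/2055119801)) = -330911*1/115600 - 130/21*(-2055119801/9696250135) = -330911/115600 + 587177086/447519237 = -4718315711371/3043130811600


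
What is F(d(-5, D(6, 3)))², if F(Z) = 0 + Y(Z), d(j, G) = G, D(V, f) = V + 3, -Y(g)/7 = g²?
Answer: 321489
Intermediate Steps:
Y(g) = -7*g²
D(V, f) = 3 + V
F(Z) = -7*Z² (F(Z) = 0 - 7*Z² = -7*Z²)
F(d(-5, D(6, 3)))² = (-7*(3 + 6)²)² = (-7*9²)² = (-7*81)² = (-567)² = 321489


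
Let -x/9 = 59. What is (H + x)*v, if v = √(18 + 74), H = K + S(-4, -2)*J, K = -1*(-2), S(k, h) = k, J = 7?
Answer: -1114*√23 ≈ -5342.6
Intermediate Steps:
x = -531 (x = -9*59 = -531)
K = 2
H = -26 (H = 2 - 4*7 = 2 - 28 = -26)
v = 2*√23 (v = √92 = 2*√23 ≈ 9.5917)
(H + x)*v = (-26 - 531)*(2*√23) = -1114*√23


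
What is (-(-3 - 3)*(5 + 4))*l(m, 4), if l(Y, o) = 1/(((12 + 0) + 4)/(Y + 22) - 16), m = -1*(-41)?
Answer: -1701/496 ≈ -3.4294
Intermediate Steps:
m = 41
l(Y, o) = 1/(-16 + 16/(22 + Y)) (l(Y, o) = 1/((12 + 4)/(22 + Y) - 16) = 1/(16/(22 + Y) - 16) = 1/(-16 + 16/(22 + Y)))
(-(-3 - 3)*(5 + 4))*l(m, 4) = (-(-3 - 3)*(5 + 4))*((-22 - 1*41)/(16*(21 + 41))) = (-(-6)*9)*((1/16)*(-22 - 41)/62) = (-1*(-54))*((1/16)*(1/62)*(-63)) = 54*(-63/992) = -1701/496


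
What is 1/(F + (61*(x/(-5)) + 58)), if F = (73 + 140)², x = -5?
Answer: 1/45488 ≈ 2.1984e-5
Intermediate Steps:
F = 45369 (F = 213² = 45369)
1/(F + (61*(x/(-5)) + 58)) = 1/(45369 + (61*(-5/(-5)) + 58)) = 1/(45369 + (61*(-5*(-⅕)) + 58)) = 1/(45369 + (61*1 + 58)) = 1/(45369 + (61 + 58)) = 1/(45369 + 119) = 1/45488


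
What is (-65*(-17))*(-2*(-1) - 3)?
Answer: -1105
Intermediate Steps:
(-65*(-17))*(-2*(-1) - 3) = 1105*(2 - 3) = 1105*(-1) = -1105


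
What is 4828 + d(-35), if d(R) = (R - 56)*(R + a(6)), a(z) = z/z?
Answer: 7922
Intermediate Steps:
a(z) = 1
d(R) = (1 + R)*(-56 + R) (d(R) = (R - 56)*(R + 1) = (-56 + R)*(1 + R) = (1 + R)*(-56 + R))
4828 + d(-35) = 4828 + (-56 + (-35)² - 55*(-35)) = 4828 + (-56 + 1225 + 1925) = 4828 + 3094 = 7922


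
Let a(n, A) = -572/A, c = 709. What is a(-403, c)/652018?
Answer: -286/231140381 ≈ -1.2373e-6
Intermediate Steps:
a(-403, c)/652018 = -572/709/652018 = -572*1/709*(1/652018) = -572/709*1/652018 = -286/231140381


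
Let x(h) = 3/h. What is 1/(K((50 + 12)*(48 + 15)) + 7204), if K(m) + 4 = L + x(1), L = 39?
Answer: 1/7242 ≈ 0.00013808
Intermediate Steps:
K(m) = 38 (K(m) = -4 + (39 + 3/1) = -4 + (39 + 3*1) = -4 + (39 + 3) = -4 + 42 = 38)
1/(K((50 + 12)*(48 + 15)) + 7204) = 1/(38 + 7204) = 1/7242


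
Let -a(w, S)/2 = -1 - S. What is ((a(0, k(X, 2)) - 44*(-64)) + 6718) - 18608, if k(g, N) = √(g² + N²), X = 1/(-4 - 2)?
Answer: -9072 + √145/3 ≈ -9068.0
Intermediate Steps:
X = -⅙ (X = 1/(-6) = -⅙ ≈ -0.16667)
k(g, N) = √(N² + g²)
a(w, S) = 2 + 2*S (a(w, S) = -2*(-1 - S) = 2 + 2*S)
((a(0, k(X, 2)) - 44*(-64)) + 6718) - 18608 = (((2 + 2*√(2² + (-⅙)²)) - 44*(-64)) + 6718) - 18608 = (((2 + 2*√(4 + 1/36)) + 2816) + 6718) - 18608 = (((2 + 2*√(145/36)) + 2816) + 6718) - 18608 = (((2 + 2*(√145/6)) + 2816) + 6718) - 18608 = (((2 + √145/3) + 2816) + 6718) - 18608 = ((2818 + √145/3) + 6718) - 18608 = (9536 + √145/3) - 18608 = -9072 + √145/3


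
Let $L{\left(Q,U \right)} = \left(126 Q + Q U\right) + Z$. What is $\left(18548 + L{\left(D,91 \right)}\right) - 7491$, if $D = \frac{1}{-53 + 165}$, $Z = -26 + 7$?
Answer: $\frac{176639}{16} \approx 11040.0$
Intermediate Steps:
$Z = -19$
$D = \frac{1}{112} \approx 0.0089286$
$L{\left(Q,U \right)} = -19 + 126 Q + Q U$ ($L{\left(Q,U \right)} = \left(126 Q + Q U\right) - 19 = -19 + 126 Q + Q U$)
$\left(18548 + L{\left(D,91 \right)}\right) - 7491 = \left(18548 + \left(-19 + 126 \cdot \frac{1}{112} + \frac{1}{112} \cdot 91\right)\right) - 7491 = \left(18548 + \left(-19 + \frac{9}{8} + \frac{13}{16}\right)\right) - 7491 = \left(18548 - \frac{273}{16}\right) - 7491 = \frac{296495}{16} - 7491 = \frac{176639}{16}$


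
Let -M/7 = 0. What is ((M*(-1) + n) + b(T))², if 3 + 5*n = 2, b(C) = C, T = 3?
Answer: 196/25 ≈ 7.8400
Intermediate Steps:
M = 0 (M = -7*0 = 0)
n = -⅕ (n = -⅗ + (⅕)*2 = -⅗ + ⅖ = -⅕ ≈ -0.20000)
((M*(-1) + n) + b(T))² = ((0*(-1) - ⅕) + 3)² = ((0 - ⅕) + 3)² = (-⅕ + 3)² = (14/5)² = 196/25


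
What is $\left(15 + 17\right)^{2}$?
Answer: $1024$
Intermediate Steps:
$\left(15 + 17\right)^{2} = 32^{2} = 1024$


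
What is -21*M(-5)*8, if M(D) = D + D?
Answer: 1680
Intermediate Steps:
M(D) = 2*D
-21*M(-5)*8 = -42*(-5)*8 = -21*(-10)*8 = 210*8 = 1680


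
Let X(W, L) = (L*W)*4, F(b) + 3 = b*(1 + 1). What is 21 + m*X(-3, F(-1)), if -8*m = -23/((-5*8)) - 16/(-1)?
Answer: -1653/16 ≈ -103.31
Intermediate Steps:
F(b) = -3 + 2*b (F(b) = -3 + b*(1 + 1) = -3 + b*2 = -3 + 2*b)
m = -663/320 (m = -(-23/((-5*8)) - 16/(-1))/8 = -(-23/(-40) - 16*(-1))/8 = -(-23*(-1/40) + 16)/8 = -(23/40 + 16)/8 = -⅛*663/40 = -663/320 ≈ -2.0719)
X(W, L) = 4*L*W
21 + m*X(-3, F(-1)) = 21 - 663*(-3 + 2*(-1))*(-3)/80 = 21 - 663*(-3 - 2)*(-3)/80 = 21 - 663*(-5)*(-3)/80 = 21 - 663/320*60 = 21 - 1989/16 = -1653/16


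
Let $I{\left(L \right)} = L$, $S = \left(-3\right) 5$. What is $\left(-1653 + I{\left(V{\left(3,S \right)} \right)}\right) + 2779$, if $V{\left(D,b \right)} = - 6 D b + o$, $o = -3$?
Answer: $1393$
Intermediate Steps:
$S = -15$
$V{\left(D,b \right)} = -3 - 6 D b$ ($V{\left(D,b \right)} = - 6 D b - 3 = -3 - 6 D b$)
$\left(-1653 + I{\left(V{\left(3,S \right)} \right)}\right) + 2779 = \left(-1653 - \left(3 + 18 \left(-15\right)\right)\right) + 2779 = \left(-1653 + \left(-3 + 270\right)\right) + 2779 = \left(-1653 + 267\right) + 2779 = -1386 + 2779 = 1393$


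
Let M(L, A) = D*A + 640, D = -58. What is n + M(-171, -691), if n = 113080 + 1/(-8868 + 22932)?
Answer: 2163015073/14064 ≈ 1.5380e+5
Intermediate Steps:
M(L, A) = 640 - 58*A (M(L, A) = -58*A + 640 = 640 - 58*A)
n = 1590357121/14064 (n = 113080 + 1/14064 = 1590357121/14064 ≈ 1.1308e+5)
n + M(-171, -691) = 1590357121/14064 + (640 - 58*(-691)) = 1590357121/14064 + (640 + 40078) = 1590357121/14064 + 40718 = 2163015073/14064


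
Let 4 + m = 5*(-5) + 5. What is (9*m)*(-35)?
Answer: 7560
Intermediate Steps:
m = -24 (m = -4 + (5*(-5) + 5) = -4 + (-25 + 5) = -4 - 20 = -24)
(9*m)*(-35) = (9*(-24))*(-35) = -216*(-35) = 7560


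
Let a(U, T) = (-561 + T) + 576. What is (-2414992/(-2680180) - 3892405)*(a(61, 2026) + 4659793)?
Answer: -12158463544411630818/670045 ≈ -1.8146e+13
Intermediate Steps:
a(U, T) = 15 + T
(-2414992/(-2680180) - 3892405)*(a(61, 2026) + 4659793) = (-2414992/(-2680180) - 3892405)*((15 + 2026) + 4659793) = (-2414992*(-1/2680180) - 3892405)*(2041 + 4659793) = (603748/670045 - 3892405)*4661834 = -2608085904477/670045*4661834 = -12158463544411630818/670045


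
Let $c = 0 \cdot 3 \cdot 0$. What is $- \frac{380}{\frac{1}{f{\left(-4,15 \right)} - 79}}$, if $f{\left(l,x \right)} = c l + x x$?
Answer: $-55480$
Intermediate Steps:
$c = 0$ ($c = 0 \cdot 0 = 0$)
$f{\left(l,x \right)} = x^{2}$ ($f{\left(l,x \right)} = 0 l + x x = 0 + x^{2} = x^{2}$)
$- \frac{380}{\frac{1}{f{\left(-4,15 \right)} - 79}} = - \frac{380}{\frac{1}{15^{2} - 79}} = - \frac{380}{\frac{1}{225 - 79}} = - \frac{380}{\frac{1}{146}} = - 380 \frac{1}{\frac{1}{146}} = \left(-380\right) 146 = -55480$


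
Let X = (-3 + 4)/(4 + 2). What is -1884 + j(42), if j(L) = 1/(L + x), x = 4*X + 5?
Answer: -269409/143 ≈ -1884.0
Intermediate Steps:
X = 1/6 ≈ 0.16667
x = 17/3 (x = 4*(1/6) + 5 = 2/3 + 5 = 17/3 ≈ 5.6667)
j(L) = 1/(17/3 + L) (j(L) = 1/(L + 17/3) = 1/(17/3 + L))
-1884 + j(42) = -1884 + 3/(17 + 3*42) = -1884 + 3/(17 + 126) = -1884 + 3/143 = -269409/143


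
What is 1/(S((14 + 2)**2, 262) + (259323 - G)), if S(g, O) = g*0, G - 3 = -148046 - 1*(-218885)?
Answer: 1/188481 ≈ 5.3056e-6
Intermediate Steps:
G = 70842 (G = 3 + (-148046 - 1*(-218885)) = 3 + (-148046 + 218885) = 3 + 70839 = 70842)
S(g, O) = 0
1/(S((14 + 2)**2, 262) + (259323 - G)) = 1/(0 + (259323 - 1*70842)) = 1/(0 + (259323 - 70842)) = 1/(0 + 188481) = 1/188481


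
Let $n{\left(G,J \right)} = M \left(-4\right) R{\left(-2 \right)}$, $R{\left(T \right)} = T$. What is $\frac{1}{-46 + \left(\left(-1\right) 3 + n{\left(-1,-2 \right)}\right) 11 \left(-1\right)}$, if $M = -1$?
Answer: $\frac{1}{75} \approx 0.013333$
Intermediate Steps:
$n{\left(G,J \right)} = -8$ ($n{\left(G,J \right)} = \left(-1\right) \left(-4\right) \left(-2\right) = 4 \left(-2\right) = -8$)
$\frac{1}{-46 + \left(\left(-1\right) 3 + n{\left(-1,-2 \right)}\right) 11 \left(-1\right)} = \frac{1}{-46 + \left(\left(-1\right) 3 - 8\right) 11 \left(-1\right)} = \frac{1}{-46 + \left(-3 - 8\right) \left(-11\right)} = \frac{1}{-46 - -121} = \frac{1}{-46 + 121} = \frac{1}{75}$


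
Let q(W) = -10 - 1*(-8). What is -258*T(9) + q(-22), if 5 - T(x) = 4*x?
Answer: 7996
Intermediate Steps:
T(x) = 5 - 4*x
q(W) = -2 (q(W) = -10 + 8 = -2)
-258*T(9) + q(-22) = -258*(5 - 4*9) - 2 = -258*(5 - 36) - 2 = -258*(-31) - 2 = 7998 - 2 = 7996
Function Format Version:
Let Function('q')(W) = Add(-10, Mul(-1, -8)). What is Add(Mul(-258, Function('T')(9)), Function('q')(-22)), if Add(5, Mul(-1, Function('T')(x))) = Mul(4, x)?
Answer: 7996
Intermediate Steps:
Function('T')(x) = Add(5, Mul(-4, x)) (Function('T')(x) = Add(5, Mul(-1, Mul(4, x))) = Add(5, Mul(-4, x)))
Function('q')(W) = -2 (Function('q')(W) = Add(-10, 8) = -2)
Add(Mul(-258, Function('T')(9)), Function('q')(-22)) = Add(Mul(-258, Add(5, Mul(-4, 9))), -2) = Add(Mul(-258, Add(5, -36)), -2) = Add(Mul(-258, -31), -2) = Add(7998, -2) = 7996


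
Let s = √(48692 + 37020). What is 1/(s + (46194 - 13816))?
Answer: 16189/524124586 - √5357/262062293 ≈ 3.0608e-5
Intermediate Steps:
s = 4*√5357 (s = √85712 = 4*√5357 ≈ 292.77)
1/(s + (46194 - 13816)) = 1/(4*√5357 + (46194 - 13816)) = 1/(4*√5357 + 32378) = 1/(32378 + 4*√5357)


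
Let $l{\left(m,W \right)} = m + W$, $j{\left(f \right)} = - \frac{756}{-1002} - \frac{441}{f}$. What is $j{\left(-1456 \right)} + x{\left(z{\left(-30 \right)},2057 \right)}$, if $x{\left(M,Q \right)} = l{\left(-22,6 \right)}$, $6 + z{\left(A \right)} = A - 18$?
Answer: $- \frac{519047}{34736} \approx -14.943$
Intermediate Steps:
$z{\left(A \right)} = -24 + A$ ($z{\left(A \right)} = -6 + \left(A - 18\right) = -6 + \left(-18 + A\right) = -24 + A$)
$j{\left(f \right)} = \frac{126}{167} - \frac{441}{f}$ ($j{\left(f \right)} = \left(-756\right) \left(- \frac{1}{1002}\right) - \frac{441}{f} = \frac{126}{167} - \frac{441}{f}$)
$l{\left(m,W \right)} = W + m$
$x{\left(M,Q \right)} = -16$ ($x{\left(M,Q \right)} = 6 - 22 = -16$)
$j{\left(-1456 \right)} + x{\left(z{\left(-30 \right)},2057 \right)} = \left(\frac{126}{167} - \frac{441}{-1456}\right) - 16 = \left(\frac{126}{167} - - \frac{63}{208}\right) - 16 = \left(\frac{126}{167} + \frac{63}{208}\right) - 16 = \frac{36729}{34736} - 16 = - \frac{519047}{34736}$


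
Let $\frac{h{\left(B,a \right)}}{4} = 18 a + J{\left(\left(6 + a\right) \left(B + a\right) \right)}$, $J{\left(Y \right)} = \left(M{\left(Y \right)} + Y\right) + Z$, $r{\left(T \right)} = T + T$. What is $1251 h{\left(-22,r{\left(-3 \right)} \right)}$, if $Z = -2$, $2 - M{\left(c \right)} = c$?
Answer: $-540432$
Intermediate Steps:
$M{\left(c \right)} = 2 - c$
$r{\left(T \right)} = 2 T$
$J{\left(Y \right)} = 0$ ($J{\left(Y \right)} = \left(\left(2 - Y\right) + Y\right) - 2 = 2 - 2 = 0$)
$h{\left(B,a \right)} = 72 a$ ($h{\left(B,a \right)} = 4 \left(18 a + 0\right) = 4 \cdot 18 a = 72 a$)
$1251 h{\left(-22,r{\left(-3 \right)} \right)} = 1251 \cdot 72 \cdot 2 \left(-3\right) = 1251 \cdot 72 \left(-6\right) = 1251 \left(-432\right) = -540432$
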